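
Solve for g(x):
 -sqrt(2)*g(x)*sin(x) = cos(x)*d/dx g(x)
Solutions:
 g(x) = C1*cos(x)^(sqrt(2))


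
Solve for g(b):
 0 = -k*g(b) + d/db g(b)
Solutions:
 g(b) = C1*exp(b*k)


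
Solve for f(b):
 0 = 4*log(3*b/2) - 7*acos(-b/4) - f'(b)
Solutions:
 f(b) = C1 + 4*b*log(b) - 7*b*acos(-b/4) - 4*b - 4*b*log(2) + 4*b*log(3) - 7*sqrt(16 - b^2)


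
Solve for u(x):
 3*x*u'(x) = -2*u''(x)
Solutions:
 u(x) = C1 + C2*erf(sqrt(3)*x/2)


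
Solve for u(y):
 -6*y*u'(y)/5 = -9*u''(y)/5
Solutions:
 u(y) = C1 + C2*erfi(sqrt(3)*y/3)


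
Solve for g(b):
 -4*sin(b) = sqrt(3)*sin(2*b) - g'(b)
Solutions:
 g(b) = C1 + sqrt(3)*sin(b)^2 - 4*cos(b)


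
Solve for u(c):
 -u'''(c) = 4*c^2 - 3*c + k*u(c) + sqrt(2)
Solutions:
 u(c) = C1*exp(c*(-k)^(1/3)) + C2*exp(c*(-k)^(1/3)*(-1 + sqrt(3)*I)/2) + C3*exp(-c*(-k)^(1/3)*(1 + sqrt(3)*I)/2) - 4*c^2/k + 3*c/k - sqrt(2)/k


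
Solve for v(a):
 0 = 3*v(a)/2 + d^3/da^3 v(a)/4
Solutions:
 v(a) = C3*exp(-6^(1/3)*a) + (C1*sin(2^(1/3)*3^(5/6)*a/2) + C2*cos(2^(1/3)*3^(5/6)*a/2))*exp(6^(1/3)*a/2)


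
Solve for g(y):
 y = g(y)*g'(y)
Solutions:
 g(y) = -sqrt(C1 + y^2)
 g(y) = sqrt(C1 + y^2)


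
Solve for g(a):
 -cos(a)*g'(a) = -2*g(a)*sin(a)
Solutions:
 g(a) = C1/cos(a)^2


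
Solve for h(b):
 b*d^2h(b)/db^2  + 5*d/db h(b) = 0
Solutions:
 h(b) = C1 + C2/b^4


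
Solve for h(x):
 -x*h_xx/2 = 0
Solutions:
 h(x) = C1 + C2*x


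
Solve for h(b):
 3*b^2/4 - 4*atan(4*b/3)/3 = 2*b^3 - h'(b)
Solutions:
 h(b) = C1 + b^4/2 - b^3/4 + 4*b*atan(4*b/3)/3 - log(16*b^2 + 9)/2


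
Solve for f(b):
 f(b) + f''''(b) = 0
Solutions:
 f(b) = (C1*sin(sqrt(2)*b/2) + C2*cos(sqrt(2)*b/2))*exp(-sqrt(2)*b/2) + (C3*sin(sqrt(2)*b/2) + C4*cos(sqrt(2)*b/2))*exp(sqrt(2)*b/2)


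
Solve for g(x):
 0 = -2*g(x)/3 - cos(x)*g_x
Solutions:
 g(x) = C1*(sin(x) - 1)^(1/3)/(sin(x) + 1)^(1/3)


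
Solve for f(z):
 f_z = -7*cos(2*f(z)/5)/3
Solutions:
 7*z/3 - 5*log(sin(2*f(z)/5) - 1)/4 + 5*log(sin(2*f(z)/5) + 1)/4 = C1


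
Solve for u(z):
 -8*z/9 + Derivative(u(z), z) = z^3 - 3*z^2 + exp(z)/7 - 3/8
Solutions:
 u(z) = C1 + z^4/4 - z^3 + 4*z^2/9 - 3*z/8 + exp(z)/7


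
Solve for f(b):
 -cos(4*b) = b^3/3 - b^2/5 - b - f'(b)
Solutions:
 f(b) = C1 + b^4/12 - b^3/15 - b^2/2 + sin(4*b)/4


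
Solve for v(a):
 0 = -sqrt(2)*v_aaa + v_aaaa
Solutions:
 v(a) = C1 + C2*a + C3*a^2 + C4*exp(sqrt(2)*a)


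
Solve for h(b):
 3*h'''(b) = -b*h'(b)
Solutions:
 h(b) = C1 + Integral(C2*airyai(-3^(2/3)*b/3) + C3*airybi(-3^(2/3)*b/3), b)


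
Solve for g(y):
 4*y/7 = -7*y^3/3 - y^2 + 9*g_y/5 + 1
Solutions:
 g(y) = C1 + 35*y^4/108 + 5*y^3/27 + 10*y^2/63 - 5*y/9


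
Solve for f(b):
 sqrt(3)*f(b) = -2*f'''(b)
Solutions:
 f(b) = C3*exp(-2^(2/3)*3^(1/6)*b/2) + (C1*sin(6^(2/3)*b/4) + C2*cos(6^(2/3)*b/4))*exp(2^(2/3)*3^(1/6)*b/4)


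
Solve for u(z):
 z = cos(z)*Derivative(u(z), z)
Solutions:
 u(z) = C1 + Integral(z/cos(z), z)


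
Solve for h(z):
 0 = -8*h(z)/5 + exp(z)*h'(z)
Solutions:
 h(z) = C1*exp(-8*exp(-z)/5)


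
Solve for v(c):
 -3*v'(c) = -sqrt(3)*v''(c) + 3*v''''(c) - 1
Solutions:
 v(c) = C1 + C2*exp(2^(1/3)*c*(2*sqrt(3)/(sqrt(3)*sqrt(243 - 4*sqrt(3)) + 27)^(1/3) + 2^(1/3)*(sqrt(3)*sqrt(243 - 4*sqrt(3)) + 27)^(1/3))/12)*sin(2^(1/3)*c*(-2^(1/3)*sqrt(3)*(sqrt(3)*sqrt(243 - 4*sqrt(3)) + 27)^(1/3) + 6/(sqrt(3)*sqrt(243 - 4*sqrt(3)) + 27)^(1/3))/12) + C3*exp(2^(1/3)*c*(2*sqrt(3)/(sqrt(3)*sqrt(243 - 4*sqrt(3)) + 27)^(1/3) + 2^(1/3)*(sqrt(3)*sqrt(243 - 4*sqrt(3)) + 27)^(1/3))/12)*cos(2^(1/3)*c*(-2^(1/3)*sqrt(3)*(sqrt(3)*sqrt(243 - 4*sqrt(3)) + 27)^(1/3) + 6/(sqrt(3)*sqrt(243 - 4*sqrt(3)) + 27)^(1/3))/12) + C4*exp(-2^(1/3)*c*(2*sqrt(3)/(sqrt(3)*sqrt(243 - 4*sqrt(3)) + 27)^(1/3) + 2^(1/3)*(sqrt(3)*sqrt(243 - 4*sqrt(3)) + 27)^(1/3))/6) + c/3


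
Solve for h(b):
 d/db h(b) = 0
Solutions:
 h(b) = C1


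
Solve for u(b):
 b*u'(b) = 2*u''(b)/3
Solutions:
 u(b) = C1 + C2*erfi(sqrt(3)*b/2)


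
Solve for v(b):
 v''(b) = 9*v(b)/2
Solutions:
 v(b) = C1*exp(-3*sqrt(2)*b/2) + C2*exp(3*sqrt(2)*b/2)


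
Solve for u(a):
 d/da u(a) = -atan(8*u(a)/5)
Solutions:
 Integral(1/atan(8*_y/5), (_y, u(a))) = C1 - a


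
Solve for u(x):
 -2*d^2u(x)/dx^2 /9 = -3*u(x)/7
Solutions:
 u(x) = C1*exp(-3*sqrt(42)*x/14) + C2*exp(3*sqrt(42)*x/14)


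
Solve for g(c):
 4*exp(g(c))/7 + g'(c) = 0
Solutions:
 g(c) = log(1/(C1 + 4*c)) + log(7)


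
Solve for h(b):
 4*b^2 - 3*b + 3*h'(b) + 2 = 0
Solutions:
 h(b) = C1 - 4*b^3/9 + b^2/2 - 2*b/3


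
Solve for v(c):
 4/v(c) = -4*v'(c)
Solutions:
 v(c) = -sqrt(C1 - 2*c)
 v(c) = sqrt(C1 - 2*c)


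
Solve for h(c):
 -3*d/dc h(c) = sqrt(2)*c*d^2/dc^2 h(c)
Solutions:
 h(c) = C1 + C2*c^(1 - 3*sqrt(2)/2)


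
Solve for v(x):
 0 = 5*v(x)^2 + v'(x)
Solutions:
 v(x) = 1/(C1 + 5*x)


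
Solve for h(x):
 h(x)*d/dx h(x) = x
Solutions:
 h(x) = -sqrt(C1 + x^2)
 h(x) = sqrt(C1 + x^2)


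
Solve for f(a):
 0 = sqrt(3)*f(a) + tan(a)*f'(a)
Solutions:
 f(a) = C1/sin(a)^(sqrt(3))


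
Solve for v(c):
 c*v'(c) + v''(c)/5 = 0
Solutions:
 v(c) = C1 + C2*erf(sqrt(10)*c/2)


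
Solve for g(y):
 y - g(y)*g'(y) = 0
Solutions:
 g(y) = -sqrt(C1 + y^2)
 g(y) = sqrt(C1 + y^2)


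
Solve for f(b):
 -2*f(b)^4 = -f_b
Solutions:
 f(b) = (-1/(C1 + 6*b))^(1/3)
 f(b) = (-1/(C1 + 2*b))^(1/3)*(-3^(2/3) - 3*3^(1/6)*I)/6
 f(b) = (-1/(C1 + 2*b))^(1/3)*(-3^(2/3) + 3*3^(1/6)*I)/6


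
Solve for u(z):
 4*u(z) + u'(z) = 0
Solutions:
 u(z) = C1*exp(-4*z)


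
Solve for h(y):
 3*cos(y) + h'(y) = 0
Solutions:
 h(y) = C1 - 3*sin(y)


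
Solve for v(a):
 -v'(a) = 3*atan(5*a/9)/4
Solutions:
 v(a) = C1 - 3*a*atan(5*a/9)/4 + 27*log(25*a^2 + 81)/40


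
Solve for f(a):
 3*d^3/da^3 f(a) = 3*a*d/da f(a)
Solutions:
 f(a) = C1 + Integral(C2*airyai(a) + C3*airybi(a), a)


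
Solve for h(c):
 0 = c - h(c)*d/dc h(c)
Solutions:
 h(c) = -sqrt(C1 + c^2)
 h(c) = sqrt(C1 + c^2)


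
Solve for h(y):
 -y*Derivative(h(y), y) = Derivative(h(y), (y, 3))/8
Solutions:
 h(y) = C1 + Integral(C2*airyai(-2*y) + C3*airybi(-2*y), y)


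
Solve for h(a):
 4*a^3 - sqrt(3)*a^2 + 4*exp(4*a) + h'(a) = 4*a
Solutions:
 h(a) = C1 - a^4 + sqrt(3)*a^3/3 + 2*a^2 - exp(4*a)


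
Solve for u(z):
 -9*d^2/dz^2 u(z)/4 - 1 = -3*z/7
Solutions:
 u(z) = C1 + C2*z + 2*z^3/63 - 2*z^2/9


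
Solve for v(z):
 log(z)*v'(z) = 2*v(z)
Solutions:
 v(z) = C1*exp(2*li(z))


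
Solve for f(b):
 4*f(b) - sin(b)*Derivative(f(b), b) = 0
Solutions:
 f(b) = C1*(cos(b)^2 - 2*cos(b) + 1)/(cos(b)^2 + 2*cos(b) + 1)


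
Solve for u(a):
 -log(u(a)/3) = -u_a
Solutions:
 Integral(1/(-log(_y) + log(3)), (_y, u(a))) = C1 - a


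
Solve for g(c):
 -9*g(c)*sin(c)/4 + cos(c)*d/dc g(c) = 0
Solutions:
 g(c) = C1/cos(c)^(9/4)


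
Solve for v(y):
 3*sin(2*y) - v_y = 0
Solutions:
 v(y) = C1 - 3*cos(2*y)/2


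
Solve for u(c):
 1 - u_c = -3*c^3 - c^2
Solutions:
 u(c) = C1 + 3*c^4/4 + c^3/3 + c


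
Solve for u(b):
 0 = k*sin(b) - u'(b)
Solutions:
 u(b) = C1 - k*cos(b)


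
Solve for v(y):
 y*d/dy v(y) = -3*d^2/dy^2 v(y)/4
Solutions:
 v(y) = C1 + C2*erf(sqrt(6)*y/3)


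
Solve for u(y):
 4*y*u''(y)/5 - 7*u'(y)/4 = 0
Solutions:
 u(y) = C1 + C2*y^(51/16)


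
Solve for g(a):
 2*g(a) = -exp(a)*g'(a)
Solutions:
 g(a) = C1*exp(2*exp(-a))


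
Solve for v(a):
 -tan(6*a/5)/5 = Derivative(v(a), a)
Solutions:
 v(a) = C1 + log(cos(6*a/5))/6


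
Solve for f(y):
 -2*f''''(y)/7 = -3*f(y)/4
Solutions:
 f(y) = C1*exp(-42^(1/4)*y/2) + C2*exp(42^(1/4)*y/2) + C3*sin(42^(1/4)*y/2) + C4*cos(42^(1/4)*y/2)


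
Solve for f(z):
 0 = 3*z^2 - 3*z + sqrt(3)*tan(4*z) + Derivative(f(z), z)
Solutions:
 f(z) = C1 - z^3 + 3*z^2/2 + sqrt(3)*log(cos(4*z))/4


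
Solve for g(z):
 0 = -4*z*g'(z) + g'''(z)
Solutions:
 g(z) = C1 + Integral(C2*airyai(2^(2/3)*z) + C3*airybi(2^(2/3)*z), z)


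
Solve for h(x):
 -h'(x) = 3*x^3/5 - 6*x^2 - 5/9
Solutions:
 h(x) = C1 - 3*x^4/20 + 2*x^3 + 5*x/9


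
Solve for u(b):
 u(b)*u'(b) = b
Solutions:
 u(b) = -sqrt(C1 + b^2)
 u(b) = sqrt(C1 + b^2)


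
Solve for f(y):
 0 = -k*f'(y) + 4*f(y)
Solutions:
 f(y) = C1*exp(4*y/k)


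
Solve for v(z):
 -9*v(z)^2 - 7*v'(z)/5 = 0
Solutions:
 v(z) = 7/(C1 + 45*z)


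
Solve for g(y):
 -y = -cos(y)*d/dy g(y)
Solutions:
 g(y) = C1 + Integral(y/cos(y), y)


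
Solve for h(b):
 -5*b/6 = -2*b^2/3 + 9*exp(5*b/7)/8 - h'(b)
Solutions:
 h(b) = C1 - 2*b^3/9 + 5*b^2/12 + 63*exp(5*b/7)/40


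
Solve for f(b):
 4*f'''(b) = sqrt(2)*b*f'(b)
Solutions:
 f(b) = C1 + Integral(C2*airyai(sqrt(2)*b/2) + C3*airybi(sqrt(2)*b/2), b)


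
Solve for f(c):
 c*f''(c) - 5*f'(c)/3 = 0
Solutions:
 f(c) = C1 + C2*c^(8/3)


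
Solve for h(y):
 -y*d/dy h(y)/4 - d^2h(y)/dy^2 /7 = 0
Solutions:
 h(y) = C1 + C2*erf(sqrt(14)*y/4)


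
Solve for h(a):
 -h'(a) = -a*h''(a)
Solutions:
 h(a) = C1 + C2*a^2


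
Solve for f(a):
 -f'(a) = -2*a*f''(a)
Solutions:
 f(a) = C1 + C2*a^(3/2)


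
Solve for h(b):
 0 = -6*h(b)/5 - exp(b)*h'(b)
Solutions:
 h(b) = C1*exp(6*exp(-b)/5)


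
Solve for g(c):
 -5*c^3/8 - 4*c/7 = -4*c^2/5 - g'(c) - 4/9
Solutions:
 g(c) = C1 + 5*c^4/32 - 4*c^3/15 + 2*c^2/7 - 4*c/9


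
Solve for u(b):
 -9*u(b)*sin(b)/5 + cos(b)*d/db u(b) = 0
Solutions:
 u(b) = C1/cos(b)^(9/5)


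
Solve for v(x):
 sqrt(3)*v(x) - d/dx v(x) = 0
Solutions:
 v(x) = C1*exp(sqrt(3)*x)


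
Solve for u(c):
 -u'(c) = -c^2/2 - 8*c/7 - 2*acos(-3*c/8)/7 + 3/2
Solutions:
 u(c) = C1 + c^3/6 + 4*c^2/7 + 2*c*acos(-3*c/8)/7 - 3*c/2 + 2*sqrt(64 - 9*c^2)/21


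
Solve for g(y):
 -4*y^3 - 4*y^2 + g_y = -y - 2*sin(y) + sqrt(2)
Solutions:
 g(y) = C1 + y^4 + 4*y^3/3 - y^2/2 + sqrt(2)*y + 2*cos(y)


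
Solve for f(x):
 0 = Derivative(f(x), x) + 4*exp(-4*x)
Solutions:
 f(x) = C1 + exp(-4*x)


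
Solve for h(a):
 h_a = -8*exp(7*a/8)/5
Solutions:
 h(a) = C1 - 64*exp(7*a/8)/35


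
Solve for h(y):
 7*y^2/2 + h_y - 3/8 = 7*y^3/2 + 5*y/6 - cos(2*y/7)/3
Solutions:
 h(y) = C1 + 7*y^4/8 - 7*y^3/6 + 5*y^2/12 + 3*y/8 - 7*sin(2*y/7)/6


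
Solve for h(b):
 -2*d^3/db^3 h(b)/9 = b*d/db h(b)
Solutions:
 h(b) = C1 + Integral(C2*airyai(-6^(2/3)*b/2) + C3*airybi(-6^(2/3)*b/2), b)


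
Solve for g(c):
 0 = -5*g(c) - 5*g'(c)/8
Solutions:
 g(c) = C1*exp(-8*c)


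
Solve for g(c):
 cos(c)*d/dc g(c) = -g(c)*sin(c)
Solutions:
 g(c) = C1*cos(c)


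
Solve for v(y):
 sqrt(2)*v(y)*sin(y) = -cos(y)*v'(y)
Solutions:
 v(y) = C1*cos(y)^(sqrt(2))


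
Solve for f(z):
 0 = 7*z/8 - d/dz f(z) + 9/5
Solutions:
 f(z) = C1 + 7*z^2/16 + 9*z/5


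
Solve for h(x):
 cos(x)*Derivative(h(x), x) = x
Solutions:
 h(x) = C1 + Integral(x/cos(x), x)


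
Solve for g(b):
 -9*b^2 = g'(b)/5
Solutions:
 g(b) = C1 - 15*b^3


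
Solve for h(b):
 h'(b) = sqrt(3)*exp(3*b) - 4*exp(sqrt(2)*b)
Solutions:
 h(b) = C1 + sqrt(3)*exp(3*b)/3 - 2*sqrt(2)*exp(sqrt(2)*b)


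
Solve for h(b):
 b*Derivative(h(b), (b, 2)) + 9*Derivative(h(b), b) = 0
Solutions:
 h(b) = C1 + C2/b^8


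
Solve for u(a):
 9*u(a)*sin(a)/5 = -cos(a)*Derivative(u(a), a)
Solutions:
 u(a) = C1*cos(a)^(9/5)


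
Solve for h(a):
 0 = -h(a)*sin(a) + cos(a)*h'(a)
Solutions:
 h(a) = C1/cos(a)


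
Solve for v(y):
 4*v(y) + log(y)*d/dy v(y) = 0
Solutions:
 v(y) = C1*exp(-4*li(y))


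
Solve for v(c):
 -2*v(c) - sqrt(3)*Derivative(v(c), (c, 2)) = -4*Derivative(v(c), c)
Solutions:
 v(c) = C1*exp(c*(-sqrt(6)*sqrt(2 - sqrt(3)) + 2*sqrt(3))/3) + C2*exp(c*(sqrt(6)*sqrt(2 - sqrt(3)) + 2*sqrt(3))/3)


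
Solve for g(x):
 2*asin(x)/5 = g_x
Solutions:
 g(x) = C1 + 2*x*asin(x)/5 + 2*sqrt(1 - x^2)/5


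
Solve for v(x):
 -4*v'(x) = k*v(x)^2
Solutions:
 v(x) = 4/(C1 + k*x)


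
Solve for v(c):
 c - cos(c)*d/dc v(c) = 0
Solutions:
 v(c) = C1 + Integral(c/cos(c), c)


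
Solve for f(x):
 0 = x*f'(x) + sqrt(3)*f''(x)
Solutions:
 f(x) = C1 + C2*erf(sqrt(2)*3^(3/4)*x/6)


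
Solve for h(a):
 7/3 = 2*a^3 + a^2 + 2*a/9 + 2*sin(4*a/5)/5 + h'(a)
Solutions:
 h(a) = C1 - a^4/2 - a^3/3 - a^2/9 + 7*a/3 + cos(4*a/5)/2


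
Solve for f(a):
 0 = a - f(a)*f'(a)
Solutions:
 f(a) = -sqrt(C1 + a^2)
 f(a) = sqrt(C1 + a^2)


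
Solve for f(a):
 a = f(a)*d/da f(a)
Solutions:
 f(a) = -sqrt(C1 + a^2)
 f(a) = sqrt(C1 + a^2)


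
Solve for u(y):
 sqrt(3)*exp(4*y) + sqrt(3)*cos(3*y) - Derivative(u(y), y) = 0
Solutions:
 u(y) = C1 + sqrt(3)*exp(4*y)/4 + sqrt(3)*sin(3*y)/3


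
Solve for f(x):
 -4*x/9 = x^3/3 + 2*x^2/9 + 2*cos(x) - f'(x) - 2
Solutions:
 f(x) = C1 + x^4/12 + 2*x^3/27 + 2*x^2/9 - 2*x + 2*sin(x)


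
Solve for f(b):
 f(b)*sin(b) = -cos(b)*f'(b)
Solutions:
 f(b) = C1*cos(b)


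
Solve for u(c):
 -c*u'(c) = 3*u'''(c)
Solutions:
 u(c) = C1 + Integral(C2*airyai(-3^(2/3)*c/3) + C3*airybi(-3^(2/3)*c/3), c)


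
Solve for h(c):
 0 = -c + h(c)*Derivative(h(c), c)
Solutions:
 h(c) = -sqrt(C1 + c^2)
 h(c) = sqrt(C1 + c^2)


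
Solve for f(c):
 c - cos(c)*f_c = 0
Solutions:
 f(c) = C1 + Integral(c/cos(c), c)


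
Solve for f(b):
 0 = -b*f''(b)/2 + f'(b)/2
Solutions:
 f(b) = C1 + C2*b^2


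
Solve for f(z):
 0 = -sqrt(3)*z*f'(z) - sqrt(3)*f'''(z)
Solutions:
 f(z) = C1 + Integral(C2*airyai(-z) + C3*airybi(-z), z)


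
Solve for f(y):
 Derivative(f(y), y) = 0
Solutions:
 f(y) = C1


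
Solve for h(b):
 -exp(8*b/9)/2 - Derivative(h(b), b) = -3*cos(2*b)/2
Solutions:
 h(b) = C1 - 9*exp(8*b/9)/16 + 3*sin(2*b)/4


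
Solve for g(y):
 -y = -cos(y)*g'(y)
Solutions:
 g(y) = C1 + Integral(y/cos(y), y)


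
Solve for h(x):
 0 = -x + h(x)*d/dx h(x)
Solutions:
 h(x) = -sqrt(C1 + x^2)
 h(x) = sqrt(C1 + x^2)


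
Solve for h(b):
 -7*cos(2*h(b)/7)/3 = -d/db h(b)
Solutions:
 -7*b/3 - 7*log(sin(2*h(b)/7) - 1)/4 + 7*log(sin(2*h(b)/7) + 1)/4 = C1


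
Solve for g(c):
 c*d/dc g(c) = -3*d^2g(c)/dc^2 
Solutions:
 g(c) = C1 + C2*erf(sqrt(6)*c/6)


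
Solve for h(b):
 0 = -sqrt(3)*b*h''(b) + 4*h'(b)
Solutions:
 h(b) = C1 + C2*b^(1 + 4*sqrt(3)/3)


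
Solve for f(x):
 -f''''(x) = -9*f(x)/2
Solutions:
 f(x) = C1*exp(-2^(3/4)*sqrt(3)*x/2) + C2*exp(2^(3/4)*sqrt(3)*x/2) + C3*sin(2^(3/4)*sqrt(3)*x/2) + C4*cos(2^(3/4)*sqrt(3)*x/2)


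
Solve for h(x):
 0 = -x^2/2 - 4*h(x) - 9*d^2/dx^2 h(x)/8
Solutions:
 h(x) = C1*sin(4*sqrt(2)*x/3) + C2*cos(4*sqrt(2)*x/3) - x^2/8 + 9/128


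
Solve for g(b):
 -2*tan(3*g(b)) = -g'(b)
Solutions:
 g(b) = -asin(C1*exp(6*b))/3 + pi/3
 g(b) = asin(C1*exp(6*b))/3


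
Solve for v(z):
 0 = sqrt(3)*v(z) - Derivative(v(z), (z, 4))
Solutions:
 v(z) = C1*exp(-3^(1/8)*z) + C2*exp(3^(1/8)*z) + C3*sin(3^(1/8)*z) + C4*cos(3^(1/8)*z)


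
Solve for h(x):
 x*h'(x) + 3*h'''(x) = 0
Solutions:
 h(x) = C1 + Integral(C2*airyai(-3^(2/3)*x/3) + C3*airybi(-3^(2/3)*x/3), x)


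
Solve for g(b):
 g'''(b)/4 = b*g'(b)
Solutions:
 g(b) = C1 + Integral(C2*airyai(2^(2/3)*b) + C3*airybi(2^(2/3)*b), b)


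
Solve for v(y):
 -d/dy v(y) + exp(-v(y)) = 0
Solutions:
 v(y) = log(C1 + y)


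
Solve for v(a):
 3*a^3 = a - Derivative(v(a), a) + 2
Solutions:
 v(a) = C1 - 3*a^4/4 + a^2/2 + 2*a


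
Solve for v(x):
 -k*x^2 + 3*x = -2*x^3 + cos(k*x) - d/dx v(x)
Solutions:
 v(x) = C1 + k*x^3/3 - x^4/2 - 3*x^2/2 + sin(k*x)/k


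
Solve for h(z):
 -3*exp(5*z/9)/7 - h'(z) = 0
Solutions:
 h(z) = C1 - 27*exp(5*z/9)/35


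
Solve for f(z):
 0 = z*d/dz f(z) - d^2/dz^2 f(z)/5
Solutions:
 f(z) = C1 + C2*erfi(sqrt(10)*z/2)


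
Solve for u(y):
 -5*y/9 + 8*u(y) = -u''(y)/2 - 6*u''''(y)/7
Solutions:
 u(y) = 5*y/72 + (C1*sin(sqrt(2)*3^(3/4)*7^(1/4)*y*cos(atan(sqrt(5327)/7)/2)/3) + C2*cos(sqrt(2)*3^(3/4)*7^(1/4)*y*cos(atan(sqrt(5327)/7)/2)/3))*exp(-sqrt(2)*3^(3/4)*7^(1/4)*y*sin(atan(sqrt(5327)/7)/2)/3) + (C3*sin(sqrt(2)*3^(3/4)*7^(1/4)*y*cos(atan(sqrt(5327)/7)/2)/3) + C4*cos(sqrt(2)*3^(3/4)*7^(1/4)*y*cos(atan(sqrt(5327)/7)/2)/3))*exp(sqrt(2)*3^(3/4)*7^(1/4)*y*sin(atan(sqrt(5327)/7)/2)/3)


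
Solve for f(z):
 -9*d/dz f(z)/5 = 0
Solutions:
 f(z) = C1


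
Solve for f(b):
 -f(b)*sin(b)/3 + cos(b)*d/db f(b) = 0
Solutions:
 f(b) = C1/cos(b)^(1/3)


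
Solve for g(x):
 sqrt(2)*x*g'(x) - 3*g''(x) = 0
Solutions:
 g(x) = C1 + C2*erfi(2^(3/4)*sqrt(3)*x/6)


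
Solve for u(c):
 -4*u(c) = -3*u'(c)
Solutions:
 u(c) = C1*exp(4*c/3)


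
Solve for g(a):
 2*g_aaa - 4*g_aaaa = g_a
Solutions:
 g(a) = C1 + C4*exp(-a/2) + (C2*sin(a/2) + C3*cos(a/2))*exp(a/2)


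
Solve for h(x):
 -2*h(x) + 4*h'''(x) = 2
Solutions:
 h(x) = C3*exp(2^(2/3)*x/2) + (C1*sin(2^(2/3)*sqrt(3)*x/4) + C2*cos(2^(2/3)*sqrt(3)*x/4))*exp(-2^(2/3)*x/4) - 1


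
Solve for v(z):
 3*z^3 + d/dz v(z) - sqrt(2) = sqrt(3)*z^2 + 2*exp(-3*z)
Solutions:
 v(z) = C1 - 3*z^4/4 + sqrt(3)*z^3/3 + sqrt(2)*z - 2*exp(-3*z)/3


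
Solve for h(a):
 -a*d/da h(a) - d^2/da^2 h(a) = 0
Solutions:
 h(a) = C1 + C2*erf(sqrt(2)*a/2)


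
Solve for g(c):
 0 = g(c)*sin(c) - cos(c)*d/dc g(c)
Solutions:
 g(c) = C1/cos(c)


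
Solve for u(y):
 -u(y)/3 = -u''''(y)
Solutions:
 u(y) = C1*exp(-3^(3/4)*y/3) + C2*exp(3^(3/4)*y/3) + C3*sin(3^(3/4)*y/3) + C4*cos(3^(3/4)*y/3)


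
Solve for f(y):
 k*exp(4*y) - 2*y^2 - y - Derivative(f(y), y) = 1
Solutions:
 f(y) = C1 + k*exp(4*y)/4 - 2*y^3/3 - y^2/2 - y


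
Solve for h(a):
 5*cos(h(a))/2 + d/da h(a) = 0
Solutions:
 h(a) = pi - asin((C1 + exp(5*a))/(C1 - exp(5*a)))
 h(a) = asin((C1 + exp(5*a))/(C1 - exp(5*a)))


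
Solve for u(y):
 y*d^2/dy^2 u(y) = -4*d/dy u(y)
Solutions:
 u(y) = C1 + C2/y^3


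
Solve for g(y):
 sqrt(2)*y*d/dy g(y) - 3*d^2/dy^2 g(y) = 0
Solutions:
 g(y) = C1 + C2*erfi(2^(3/4)*sqrt(3)*y/6)


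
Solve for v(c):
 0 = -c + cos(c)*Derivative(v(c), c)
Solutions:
 v(c) = C1 + Integral(c/cos(c), c)


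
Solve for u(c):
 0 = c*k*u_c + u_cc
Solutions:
 u(c) = Piecewise((-sqrt(2)*sqrt(pi)*C1*erf(sqrt(2)*c*sqrt(k)/2)/(2*sqrt(k)) - C2, (k > 0) | (k < 0)), (-C1*c - C2, True))


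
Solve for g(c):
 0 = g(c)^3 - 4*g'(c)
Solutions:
 g(c) = -sqrt(2)*sqrt(-1/(C1 + c))
 g(c) = sqrt(2)*sqrt(-1/(C1 + c))


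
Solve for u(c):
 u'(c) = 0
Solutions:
 u(c) = C1


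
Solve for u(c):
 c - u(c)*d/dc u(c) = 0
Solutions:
 u(c) = -sqrt(C1 + c^2)
 u(c) = sqrt(C1 + c^2)


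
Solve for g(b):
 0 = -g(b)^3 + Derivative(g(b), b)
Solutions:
 g(b) = -sqrt(2)*sqrt(-1/(C1 + b))/2
 g(b) = sqrt(2)*sqrt(-1/(C1 + b))/2


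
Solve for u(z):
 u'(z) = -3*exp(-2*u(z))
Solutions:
 u(z) = log(-sqrt(C1 - 6*z))
 u(z) = log(C1 - 6*z)/2


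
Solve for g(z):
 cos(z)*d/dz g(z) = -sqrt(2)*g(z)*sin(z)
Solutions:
 g(z) = C1*cos(z)^(sqrt(2))


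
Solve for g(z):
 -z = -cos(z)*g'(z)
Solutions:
 g(z) = C1 + Integral(z/cos(z), z)


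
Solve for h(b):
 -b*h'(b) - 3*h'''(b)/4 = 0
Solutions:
 h(b) = C1 + Integral(C2*airyai(-6^(2/3)*b/3) + C3*airybi(-6^(2/3)*b/3), b)


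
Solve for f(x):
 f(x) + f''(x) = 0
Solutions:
 f(x) = C1*sin(x) + C2*cos(x)


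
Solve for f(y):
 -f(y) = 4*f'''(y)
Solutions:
 f(y) = C3*exp(-2^(1/3)*y/2) + (C1*sin(2^(1/3)*sqrt(3)*y/4) + C2*cos(2^(1/3)*sqrt(3)*y/4))*exp(2^(1/3)*y/4)


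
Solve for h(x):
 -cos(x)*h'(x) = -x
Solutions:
 h(x) = C1 + Integral(x/cos(x), x)


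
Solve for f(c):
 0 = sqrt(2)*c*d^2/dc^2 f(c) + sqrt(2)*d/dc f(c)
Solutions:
 f(c) = C1 + C2*log(c)


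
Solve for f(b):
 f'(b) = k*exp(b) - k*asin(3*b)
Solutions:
 f(b) = C1 - k*(b*asin(3*b) + sqrt(1 - 9*b^2)/3 - exp(b))


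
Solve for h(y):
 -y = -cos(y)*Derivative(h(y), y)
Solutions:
 h(y) = C1 + Integral(y/cos(y), y)


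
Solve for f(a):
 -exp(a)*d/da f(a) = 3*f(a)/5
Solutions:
 f(a) = C1*exp(3*exp(-a)/5)


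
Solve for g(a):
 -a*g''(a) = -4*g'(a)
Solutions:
 g(a) = C1 + C2*a^5


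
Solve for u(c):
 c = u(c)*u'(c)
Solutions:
 u(c) = -sqrt(C1 + c^2)
 u(c) = sqrt(C1 + c^2)


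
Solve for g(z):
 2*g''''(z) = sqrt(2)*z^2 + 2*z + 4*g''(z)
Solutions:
 g(z) = C1 + C2*z + C3*exp(-sqrt(2)*z) + C4*exp(sqrt(2)*z) - sqrt(2)*z^4/48 - z^3/12 - sqrt(2)*z^2/8


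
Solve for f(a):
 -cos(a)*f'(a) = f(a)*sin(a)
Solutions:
 f(a) = C1*cos(a)


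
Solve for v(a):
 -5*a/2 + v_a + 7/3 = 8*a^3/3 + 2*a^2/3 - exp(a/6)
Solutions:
 v(a) = C1 + 2*a^4/3 + 2*a^3/9 + 5*a^2/4 - 7*a/3 - 6*exp(a/6)


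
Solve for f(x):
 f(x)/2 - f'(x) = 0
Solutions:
 f(x) = C1*exp(x/2)


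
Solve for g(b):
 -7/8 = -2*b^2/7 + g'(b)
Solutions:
 g(b) = C1 + 2*b^3/21 - 7*b/8


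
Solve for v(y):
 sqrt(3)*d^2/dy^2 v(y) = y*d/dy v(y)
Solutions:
 v(y) = C1 + C2*erfi(sqrt(2)*3^(3/4)*y/6)


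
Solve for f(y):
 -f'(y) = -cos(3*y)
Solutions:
 f(y) = C1 + sin(3*y)/3


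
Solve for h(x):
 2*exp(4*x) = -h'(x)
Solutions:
 h(x) = C1 - exp(4*x)/2


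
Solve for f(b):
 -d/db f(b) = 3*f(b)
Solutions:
 f(b) = C1*exp(-3*b)


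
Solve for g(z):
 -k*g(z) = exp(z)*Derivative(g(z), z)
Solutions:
 g(z) = C1*exp(k*exp(-z))


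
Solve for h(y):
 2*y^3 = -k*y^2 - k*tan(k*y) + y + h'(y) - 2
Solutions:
 h(y) = C1 + k*y^3/3 + k*Piecewise((-log(cos(k*y))/k, Ne(k, 0)), (0, True)) + y^4/2 - y^2/2 + 2*y


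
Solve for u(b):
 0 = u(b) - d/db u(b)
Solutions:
 u(b) = C1*exp(b)


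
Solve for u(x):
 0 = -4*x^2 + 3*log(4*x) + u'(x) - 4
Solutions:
 u(x) = C1 + 4*x^3/3 - 3*x*log(x) - x*log(64) + 7*x


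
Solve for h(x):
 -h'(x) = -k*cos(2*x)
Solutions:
 h(x) = C1 + k*sin(2*x)/2


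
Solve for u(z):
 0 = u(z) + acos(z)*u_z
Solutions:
 u(z) = C1*exp(-Integral(1/acos(z), z))


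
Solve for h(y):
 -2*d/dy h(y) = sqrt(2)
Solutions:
 h(y) = C1 - sqrt(2)*y/2


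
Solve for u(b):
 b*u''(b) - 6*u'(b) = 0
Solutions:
 u(b) = C1 + C2*b^7


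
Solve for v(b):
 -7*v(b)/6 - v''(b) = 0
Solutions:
 v(b) = C1*sin(sqrt(42)*b/6) + C2*cos(sqrt(42)*b/6)


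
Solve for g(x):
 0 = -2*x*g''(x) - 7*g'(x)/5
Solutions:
 g(x) = C1 + C2*x^(3/10)


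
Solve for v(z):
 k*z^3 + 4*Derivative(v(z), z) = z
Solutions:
 v(z) = C1 - k*z^4/16 + z^2/8


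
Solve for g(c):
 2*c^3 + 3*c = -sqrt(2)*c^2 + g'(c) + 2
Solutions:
 g(c) = C1 + c^4/2 + sqrt(2)*c^3/3 + 3*c^2/2 - 2*c


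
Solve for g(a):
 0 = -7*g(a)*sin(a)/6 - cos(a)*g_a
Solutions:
 g(a) = C1*cos(a)^(7/6)


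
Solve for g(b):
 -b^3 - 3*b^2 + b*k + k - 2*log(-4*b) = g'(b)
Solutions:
 g(b) = C1 - b^4/4 - b^3 + b^2*k/2 + b*(k - 4*log(2) + 2) - 2*b*log(-b)


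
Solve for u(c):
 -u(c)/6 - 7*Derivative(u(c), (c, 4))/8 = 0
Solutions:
 u(c) = (C1*sin(21^(3/4)*c/21) + C2*cos(21^(3/4)*c/21))*exp(-21^(3/4)*c/21) + (C3*sin(21^(3/4)*c/21) + C4*cos(21^(3/4)*c/21))*exp(21^(3/4)*c/21)


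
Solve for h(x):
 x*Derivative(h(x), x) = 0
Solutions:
 h(x) = C1


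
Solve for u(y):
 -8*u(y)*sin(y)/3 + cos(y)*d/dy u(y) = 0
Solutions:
 u(y) = C1/cos(y)^(8/3)


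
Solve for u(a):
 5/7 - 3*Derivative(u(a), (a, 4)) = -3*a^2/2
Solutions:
 u(a) = C1 + C2*a + C3*a^2 + C4*a^3 + a^6/720 + 5*a^4/504


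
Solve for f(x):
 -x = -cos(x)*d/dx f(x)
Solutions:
 f(x) = C1 + Integral(x/cos(x), x)


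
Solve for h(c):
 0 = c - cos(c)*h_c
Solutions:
 h(c) = C1 + Integral(c/cos(c), c)


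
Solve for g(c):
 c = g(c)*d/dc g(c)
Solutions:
 g(c) = -sqrt(C1 + c^2)
 g(c) = sqrt(C1 + c^2)


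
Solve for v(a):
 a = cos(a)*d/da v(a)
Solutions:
 v(a) = C1 + Integral(a/cos(a), a)


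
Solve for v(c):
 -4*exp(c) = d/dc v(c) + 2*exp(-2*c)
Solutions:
 v(c) = C1 - 4*exp(c) + exp(-2*c)


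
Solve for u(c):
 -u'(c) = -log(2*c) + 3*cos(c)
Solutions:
 u(c) = C1 + c*log(c) - c + c*log(2) - 3*sin(c)


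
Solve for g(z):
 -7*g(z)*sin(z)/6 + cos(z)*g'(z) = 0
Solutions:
 g(z) = C1/cos(z)^(7/6)


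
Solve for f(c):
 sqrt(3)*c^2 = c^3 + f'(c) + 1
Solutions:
 f(c) = C1 - c^4/4 + sqrt(3)*c^3/3 - c


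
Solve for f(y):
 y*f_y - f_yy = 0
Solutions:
 f(y) = C1 + C2*erfi(sqrt(2)*y/2)


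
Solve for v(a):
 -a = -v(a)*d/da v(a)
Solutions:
 v(a) = -sqrt(C1 + a^2)
 v(a) = sqrt(C1 + a^2)


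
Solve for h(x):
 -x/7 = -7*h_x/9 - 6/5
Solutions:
 h(x) = C1 + 9*x^2/98 - 54*x/35


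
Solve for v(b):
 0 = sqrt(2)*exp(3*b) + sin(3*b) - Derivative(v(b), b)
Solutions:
 v(b) = C1 + sqrt(2)*exp(3*b)/3 - cos(3*b)/3


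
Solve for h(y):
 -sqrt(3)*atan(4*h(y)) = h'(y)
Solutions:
 Integral(1/atan(4*_y), (_y, h(y))) = C1 - sqrt(3)*y


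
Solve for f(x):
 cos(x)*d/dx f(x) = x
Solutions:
 f(x) = C1 + Integral(x/cos(x), x)


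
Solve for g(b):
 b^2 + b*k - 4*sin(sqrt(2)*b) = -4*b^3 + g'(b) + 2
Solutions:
 g(b) = C1 + b^4 + b^3/3 + b^2*k/2 - 2*b + 2*sqrt(2)*cos(sqrt(2)*b)


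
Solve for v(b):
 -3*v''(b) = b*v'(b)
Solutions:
 v(b) = C1 + C2*erf(sqrt(6)*b/6)


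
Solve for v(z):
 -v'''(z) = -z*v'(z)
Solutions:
 v(z) = C1 + Integral(C2*airyai(z) + C3*airybi(z), z)


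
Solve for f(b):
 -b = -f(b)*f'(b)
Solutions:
 f(b) = -sqrt(C1 + b^2)
 f(b) = sqrt(C1 + b^2)


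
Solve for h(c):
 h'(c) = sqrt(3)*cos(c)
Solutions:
 h(c) = C1 + sqrt(3)*sin(c)


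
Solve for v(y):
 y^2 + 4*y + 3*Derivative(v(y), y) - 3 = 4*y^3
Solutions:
 v(y) = C1 + y^4/3 - y^3/9 - 2*y^2/3 + y


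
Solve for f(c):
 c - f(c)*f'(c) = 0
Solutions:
 f(c) = -sqrt(C1 + c^2)
 f(c) = sqrt(C1 + c^2)


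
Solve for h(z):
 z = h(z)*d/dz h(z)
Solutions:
 h(z) = -sqrt(C1 + z^2)
 h(z) = sqrt(C1 + z^2)


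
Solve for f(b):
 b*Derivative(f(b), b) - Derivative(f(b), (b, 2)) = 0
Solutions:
 f(b) = C1 + C2*erfi(sqrt(2)*b/2)


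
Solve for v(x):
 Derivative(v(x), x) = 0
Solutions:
 v(x) = C1


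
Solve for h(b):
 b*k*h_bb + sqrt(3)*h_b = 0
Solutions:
 h(b) = C1 + b^(((re(k) - sqrt(3))*re(k) + im(k)^2)/(re(k)^2 + im(k)^2))*(C2*sin(sqrt(3)*log(b)*Abs(im(k))/(re(k)^2 + im(k)^2)) + C3*cos(sqrt(3)*log(b)*im(k)/(re(k)^2 + im(k)^2)))


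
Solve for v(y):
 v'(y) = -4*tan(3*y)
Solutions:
 v(y) = C1 + 4*log(cos(3*y))/3


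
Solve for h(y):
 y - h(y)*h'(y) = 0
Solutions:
 h(y) = -sqrt(C1 + y^2)
 h(y) = sqrt(C1 + y^2)


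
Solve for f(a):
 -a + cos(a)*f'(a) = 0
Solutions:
 f(a) = C1 + Integral(a/cos(a), a)


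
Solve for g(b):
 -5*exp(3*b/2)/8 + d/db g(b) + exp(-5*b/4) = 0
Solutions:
 g(b) = C1 + 5*exp(3*b/2)/12 + 4*exp(-5*b/4)/5


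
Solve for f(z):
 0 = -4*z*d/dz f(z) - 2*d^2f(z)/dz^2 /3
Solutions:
 f(z) = C1 + C2*erf(sqrt(3)*z)


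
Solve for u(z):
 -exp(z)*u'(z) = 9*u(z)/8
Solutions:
 u(z) = C1*exp(9*exp(-z)/8)


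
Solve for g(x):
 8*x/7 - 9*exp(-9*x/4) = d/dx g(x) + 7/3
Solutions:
 g(x) = C1 + 4*x^2/7 - 7*x/3 + 4*exp(-9*x/4)


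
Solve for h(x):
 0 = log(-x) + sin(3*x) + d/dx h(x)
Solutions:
 h(x) = C1 - x*log(-x) + x + cos(3*x)/3


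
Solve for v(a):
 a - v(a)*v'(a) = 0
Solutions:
 v(a) = -sqrt(C1 + a^2)
 v(a) = sqrt(C1 + a^2)


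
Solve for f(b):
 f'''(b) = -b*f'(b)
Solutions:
 f(b) = C1 + Integral(C2*airyai(-b) + C3*airybi(-b), b)


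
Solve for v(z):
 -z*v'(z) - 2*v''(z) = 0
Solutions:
 v(z) = C1 + C2*erf(z/2)


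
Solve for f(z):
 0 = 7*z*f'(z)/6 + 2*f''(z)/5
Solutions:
 f(z) = C1 + C2*erf(sqrt(210)*z/12)


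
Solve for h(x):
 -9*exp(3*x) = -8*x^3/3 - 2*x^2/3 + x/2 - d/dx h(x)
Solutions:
 h(x) = C1 - 2*x^4/3 - 2*x^3/9 + x^2/4 + 3*exp(3*x)


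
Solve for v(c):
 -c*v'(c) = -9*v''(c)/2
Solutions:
 v(c) = C1 + C2*erfi(c/3)


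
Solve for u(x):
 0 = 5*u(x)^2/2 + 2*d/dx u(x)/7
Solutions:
 u(x) = 4/(C1 + 35*x)


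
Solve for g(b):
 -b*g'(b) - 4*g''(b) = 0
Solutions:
 g(b) = C1 + C2*erf(sqrt(2)*b/4)


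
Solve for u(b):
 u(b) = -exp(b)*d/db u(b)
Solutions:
 u(b) = C1*exp(exp(-b))


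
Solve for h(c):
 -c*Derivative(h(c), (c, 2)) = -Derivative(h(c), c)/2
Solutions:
 h(c) = C1 + C2*c^(3/2)


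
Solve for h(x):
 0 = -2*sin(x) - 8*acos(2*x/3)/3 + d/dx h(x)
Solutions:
 h(x) = C1 + 8*x*acos(2*x/3)/3 - 4*sqrt(9 - 4*x^2)/3 - 2*cos(x)


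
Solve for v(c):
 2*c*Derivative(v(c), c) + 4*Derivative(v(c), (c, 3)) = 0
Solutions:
 v(c) = C1 + Integral(C2*airyai(-2^(2/3)*c/2) + C3*airybi(-2^(2/3)*c/2), c)


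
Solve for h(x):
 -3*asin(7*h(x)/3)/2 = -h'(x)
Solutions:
 Integral(1/asin(7*_y/3), (_y, h(x))) = C1 + 3*x/2


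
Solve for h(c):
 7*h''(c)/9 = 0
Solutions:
 h(c) = C1 + C2*c


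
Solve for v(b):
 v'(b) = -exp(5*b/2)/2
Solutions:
 v(b) = C1 - exp(5*b/2)/5


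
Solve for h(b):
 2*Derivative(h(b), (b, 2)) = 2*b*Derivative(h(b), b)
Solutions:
 h(b) = C1 + C2*erfi(sqrt(2)*b/2)


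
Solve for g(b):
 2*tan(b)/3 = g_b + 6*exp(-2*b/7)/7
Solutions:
 g(b) = C1 + log(tan(b)^2 + 1)/3 + 3*exp(-2*b/7)


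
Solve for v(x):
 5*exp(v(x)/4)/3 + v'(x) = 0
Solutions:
 v(x) = 4*log(1/(C1 + 5*x)) + 4*log(12)


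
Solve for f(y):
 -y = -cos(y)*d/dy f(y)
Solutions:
 f(y) = C1 + Integral(y/cos(y), y)


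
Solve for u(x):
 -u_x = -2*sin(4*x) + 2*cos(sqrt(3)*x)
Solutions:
 u(x) = C1 - 2*sqrt(3)*sin(sqrt(3)*x)/3 - cos(4*x)/2


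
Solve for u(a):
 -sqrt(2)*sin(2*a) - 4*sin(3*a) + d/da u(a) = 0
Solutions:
 u(a) = C1 - sqrt(2)*cos(2*a)/2 - 4*cos(3*a)/3


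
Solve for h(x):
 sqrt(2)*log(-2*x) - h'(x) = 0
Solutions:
 h(x) = C1 + sqrt(2)*x*log(-x) + sqrt(2)*x*(-1 + log(2))


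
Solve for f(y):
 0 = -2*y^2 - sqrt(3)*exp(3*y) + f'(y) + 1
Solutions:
 f(y) = C1 + 2*y^3/3 - y + sqrt(3)*exp(3*y)/3


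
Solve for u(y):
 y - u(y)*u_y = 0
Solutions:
 u(y) = -sqrt(C1 + y^2)
 u(y) = sqrt(C1 + y^2)


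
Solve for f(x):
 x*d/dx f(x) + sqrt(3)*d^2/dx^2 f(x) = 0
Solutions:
 f(x) = C1 + C2*erf(sqrt(2)*3^(3/4)*x/6)


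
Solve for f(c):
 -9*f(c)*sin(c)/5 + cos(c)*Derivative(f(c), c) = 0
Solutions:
 f(c) = C1/cos(c)^(9/5)


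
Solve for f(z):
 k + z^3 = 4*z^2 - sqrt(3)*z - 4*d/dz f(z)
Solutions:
 f(z) = C1 - k*z/4 - z^4/16 + z^3/3 - sqrt(3)*z^2/8


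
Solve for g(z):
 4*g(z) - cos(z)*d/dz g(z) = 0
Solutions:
 g(z) = C1*(sin(z)^2 + 2*sin(z) + 1)/(sin(z)^2 - 2*sin(z) + 1)


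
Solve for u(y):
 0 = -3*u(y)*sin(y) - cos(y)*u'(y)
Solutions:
 u(y) = C1*cos(y)^3


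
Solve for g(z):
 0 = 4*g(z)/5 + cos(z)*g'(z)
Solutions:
 g(z) = C1*(sin(z) - 1)^(2/5)/(sin(z) + 1)^(2/5)


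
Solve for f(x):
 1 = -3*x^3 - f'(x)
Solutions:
 f(x) = C1 - 3*x^4/4 - x


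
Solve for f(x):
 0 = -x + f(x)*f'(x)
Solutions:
 f(x) = -sqrt(C1 + x^2)
 f(x) = sqrt(C1 + x^2)


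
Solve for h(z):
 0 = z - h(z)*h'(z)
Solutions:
 h(z) = -sqrt(C1 + z^2)
 h(z) = sqrt(C1 + z^2)


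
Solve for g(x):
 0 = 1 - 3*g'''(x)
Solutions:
 g(x) = C1 + C2*x + C3*x^2 + x^3/18


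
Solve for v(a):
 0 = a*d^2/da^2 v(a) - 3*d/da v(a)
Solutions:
 v(a) = C1 + C2*a^4


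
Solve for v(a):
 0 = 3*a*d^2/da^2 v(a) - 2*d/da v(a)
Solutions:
 v(a) = C1 + C2*a^(5/3)


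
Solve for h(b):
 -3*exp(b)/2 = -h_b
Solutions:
 h(b) = C1 + 3*exp(b)/2


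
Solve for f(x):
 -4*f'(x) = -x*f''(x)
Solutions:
 f(x) = C1 + C2*x^5


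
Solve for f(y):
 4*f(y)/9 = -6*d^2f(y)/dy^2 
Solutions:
 f(y) = C1*sin(sqrt(6)*y/9) + C2*cos(sqrt(6)*y/9)


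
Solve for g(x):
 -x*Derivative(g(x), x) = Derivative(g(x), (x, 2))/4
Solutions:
 g(x) = C1 + C2*erf(sqrt(2)*x)


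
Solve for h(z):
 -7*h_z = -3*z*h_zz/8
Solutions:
 h(z) = C1 + C2*z^(59/3)


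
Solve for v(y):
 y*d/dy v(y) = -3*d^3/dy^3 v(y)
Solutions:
 v(y) = C1 + Integral(C2*airyai(-3^(2/3)*y/3) + C3*airybi(-3^(2/3)*y/3), y)


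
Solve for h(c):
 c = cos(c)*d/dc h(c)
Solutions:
 h(c) = C1 + Integral(c/cos(c), c)


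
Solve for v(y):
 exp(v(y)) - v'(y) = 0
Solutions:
 v(y) = log(-1/(C1 + y))


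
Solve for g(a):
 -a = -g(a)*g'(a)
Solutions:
 g(a) = -sqrt(C1 + a^2)
 g(a) = sqrt(C1 + a^2)


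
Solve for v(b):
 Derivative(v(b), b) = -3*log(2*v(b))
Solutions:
 Integral(1/(log(_y) + log(2)), (_y, v(b)))/3 = C1 - b


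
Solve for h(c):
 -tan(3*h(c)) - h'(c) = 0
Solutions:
 h(c) = -asin(C1*exp(-3*c))/3 + pi/3
 h(c) = asin(C1*exp(-3*c))/3


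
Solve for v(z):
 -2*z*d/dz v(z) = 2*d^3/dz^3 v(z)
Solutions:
 v(z) = C1 + Integral(C2*airyai(-z) + C3*airybi(-z), z)


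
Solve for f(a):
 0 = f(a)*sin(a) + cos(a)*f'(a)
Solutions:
 f(a) = C1*cos(a)


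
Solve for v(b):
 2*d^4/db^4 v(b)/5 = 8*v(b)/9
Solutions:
 v(b) = C1*exp(-5^(1/4)*sqrt(6)*b/3) + C2*exp(5^(1/4)*sqrt(6)*b/3) + C3*sin(5^(1/4)*sqrt(6)*b/3) + C4*cos(5^(1/4)*sqrt(6)*b/3)


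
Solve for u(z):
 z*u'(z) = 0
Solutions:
 u(z) = C1


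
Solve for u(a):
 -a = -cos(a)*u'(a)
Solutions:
 u(a) = C1 + Integral(a/cos(a), a)


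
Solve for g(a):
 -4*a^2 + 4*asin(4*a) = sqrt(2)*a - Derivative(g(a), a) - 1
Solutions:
 g(a) = C1 + 4*a^3/3 + sqrt(2)*a^2/2 - 4*a*asin(4*a) - a - sqrt(1 - 16*a^2)


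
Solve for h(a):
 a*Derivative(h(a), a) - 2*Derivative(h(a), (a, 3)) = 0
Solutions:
 h(a) = C1 + Integral(C2*airyai(2^(2/3)*a/2) + C3*airybi(2^(2/3)*a/2), a)


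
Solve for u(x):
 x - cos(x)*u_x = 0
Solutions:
 u(x) = C1 + Integral(x/cos(x), x)


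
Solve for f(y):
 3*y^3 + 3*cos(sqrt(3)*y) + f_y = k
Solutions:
 f(y) = C1 + k*y - 3*y^4/4 - sqrt(3)*sin(sqrt(3)*y)


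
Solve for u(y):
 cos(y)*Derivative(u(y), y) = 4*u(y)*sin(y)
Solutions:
 u(y) = C1/cos(y)^4


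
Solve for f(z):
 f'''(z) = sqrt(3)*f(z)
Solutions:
 f(z) = C3*exp(3^(1/6)*z) + (C1*sin(3^(2/3)*z/2) + C2*cos(3^(2/3)*z/2))*exp(-3^(1/6)*z/2)


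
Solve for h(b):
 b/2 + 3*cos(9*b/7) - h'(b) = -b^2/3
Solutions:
 h(b) = C1 + b^3/9 + b^2/4 + 7*sin(9*b/7)/3


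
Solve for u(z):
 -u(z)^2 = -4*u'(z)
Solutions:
 u(z) = -4/(C1 + z)


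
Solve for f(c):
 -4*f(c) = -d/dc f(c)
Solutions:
 f(c) = C1*exp(4*c)


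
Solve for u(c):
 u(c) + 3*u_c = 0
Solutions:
 u(c) = C1*exp(-c/3)


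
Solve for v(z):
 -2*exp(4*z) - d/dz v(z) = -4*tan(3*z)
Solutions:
 v(z) = C1 - exp(4*z)/2 - 4*log(cos(3*z))/3


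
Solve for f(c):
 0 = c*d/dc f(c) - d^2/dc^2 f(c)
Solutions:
 f(c) = C1 + C2*erfi(sqrt(2)*c/2)


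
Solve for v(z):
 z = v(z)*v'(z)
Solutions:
 v(z) = -sqrt(C1 + z^2)
 v(z) = sqrt(C1 + z^2)


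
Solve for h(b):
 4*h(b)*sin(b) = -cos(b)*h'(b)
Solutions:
 h(b) = C1*cos(b)^4


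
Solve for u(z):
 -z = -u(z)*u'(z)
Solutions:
 u(z) = -sqrt(C1 + z^2)
 u(z) = sqrt(C1 + z^2)


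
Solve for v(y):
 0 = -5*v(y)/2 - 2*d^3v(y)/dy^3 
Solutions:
 v(y) = C3*exp(-10^(1/3)*y/2) + (C1*sin(10^(1/3)*sqrt(3)*y/4) + C2*cos(10^(1/3)*sqrt(3)*y/4))*exp(10^(1/3)*y/4)


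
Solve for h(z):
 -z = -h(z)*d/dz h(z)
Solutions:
 h(z) = -sqrt(C1 + z^2)
 h(z) = sqrt(C1 + z^2)


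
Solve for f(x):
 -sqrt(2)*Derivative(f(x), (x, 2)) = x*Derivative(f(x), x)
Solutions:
 f(x) = C1 + C2*erf(2^(1/4)*x/2)


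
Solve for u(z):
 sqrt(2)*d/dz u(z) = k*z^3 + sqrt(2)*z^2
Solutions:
 u(z) = C1 + sqrt(2)*k*z^4/8 + z^3/3


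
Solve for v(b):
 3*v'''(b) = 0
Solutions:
 v(b) = C1 + C2*b + C3*b^2


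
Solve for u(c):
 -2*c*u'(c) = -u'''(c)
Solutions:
 u(c) = C1 + Integral(C2*airyai(2^(1/3)*c) + C3*airybi(2^(1/3)*c), c)


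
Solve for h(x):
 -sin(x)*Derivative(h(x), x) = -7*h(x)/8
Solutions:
 h(x) = C1*(cos(x) - 1)^(7/16)/(cos(x) + 1)^(7/16)


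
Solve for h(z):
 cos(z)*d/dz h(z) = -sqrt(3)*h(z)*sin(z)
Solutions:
 h(z) = C1*cos(z)^(sqrt(3))


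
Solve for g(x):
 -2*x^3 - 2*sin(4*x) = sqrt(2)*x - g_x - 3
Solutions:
 g(x) = C1 + x^4/2 + sqrt(2)*x^2/2 - 3*x - cos(4*x)/2


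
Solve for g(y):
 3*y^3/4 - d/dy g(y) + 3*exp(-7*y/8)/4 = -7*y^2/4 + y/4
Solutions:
 g(y) = C1 + 3*y^4/16 + 7*y^3/12 - y^2/8 - 6*exp(-7*y/8)/7


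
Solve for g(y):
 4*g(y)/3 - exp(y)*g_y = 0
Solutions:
 g(y) = C1*exp(-4*exp(-y)/3)


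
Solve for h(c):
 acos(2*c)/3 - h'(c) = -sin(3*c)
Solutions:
 h(c) = C1 + c*acos(2*c)/3 - sqrt(1 - 4*c^2)/6 - cos(3*c)/3


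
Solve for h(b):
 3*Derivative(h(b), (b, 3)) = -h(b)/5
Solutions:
 h(b) = C3*exp(-15^(2/3)*b/15) + (C1*sin(3^(1/6)*5^(2/3)*b/10) + C2*cos(3^(1/6)*5^(2/3)*b/10))*exp(15^(2/3)*b/30)


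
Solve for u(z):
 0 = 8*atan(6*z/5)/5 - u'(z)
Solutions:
 u(z) = C1 + 8*z*atan(6*z/5)/5 - 2*log(36*z^2 + 25)/3


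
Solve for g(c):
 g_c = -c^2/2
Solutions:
 g(c) = C1 - c^3/6


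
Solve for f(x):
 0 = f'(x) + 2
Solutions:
 f(x) = C1 - 2*x


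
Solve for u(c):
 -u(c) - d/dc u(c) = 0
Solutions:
 u(c) = C1*exp(-c)


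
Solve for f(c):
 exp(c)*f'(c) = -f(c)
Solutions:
 f(c) = C1*exp(exp(-c))


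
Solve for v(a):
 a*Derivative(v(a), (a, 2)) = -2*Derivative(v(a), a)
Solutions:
 v(a) = C1 + C2/a


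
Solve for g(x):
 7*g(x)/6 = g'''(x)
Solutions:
 g(x) = C3*exp(6^(2/3)*7^(1/3)*x/6) + (C1*sin(2^(2/3)*3^(1/6)*7^(1/3)*x/4) + C2*cos(2^(2/3)*3^(1/6)*7^(1/3)*x/4))*exp(-6^(2/3)*7^(1/3)*x/12)


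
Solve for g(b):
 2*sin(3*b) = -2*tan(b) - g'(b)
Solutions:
 g(b) = C1 + 2*log(cos(b)) + 2*cos(3*b)/3


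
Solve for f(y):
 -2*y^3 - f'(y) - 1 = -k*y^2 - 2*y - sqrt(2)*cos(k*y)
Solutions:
 f(y) = C1 + k*y^3/3 - y^4/2 + y^2 - y + sqrt(2)*sin(k*y)/k


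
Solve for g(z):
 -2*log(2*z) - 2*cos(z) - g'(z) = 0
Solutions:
 g(z) = C1 - 2*z*log(z) - 2*z*log(2) + 2*z - 2*sin(z)


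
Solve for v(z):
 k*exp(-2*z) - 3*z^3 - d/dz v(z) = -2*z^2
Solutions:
 v(z) = C1 - k*exp(-2*z)/2 - 3*z^4/4 + 2*z^3/3


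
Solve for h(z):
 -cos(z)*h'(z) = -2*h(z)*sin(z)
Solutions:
 h(z) = C1/cos(z)^2


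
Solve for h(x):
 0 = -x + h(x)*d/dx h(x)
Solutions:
 h(x) = -sqrt(C1 + x^2)
 h(x) = sqrt(C1 + x^2)


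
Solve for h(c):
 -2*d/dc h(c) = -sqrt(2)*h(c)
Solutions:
 h(c) = C1*exp(sqrt(2)*c/2)


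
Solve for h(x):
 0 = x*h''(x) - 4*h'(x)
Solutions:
 h(x) = C1 + C2*x^5


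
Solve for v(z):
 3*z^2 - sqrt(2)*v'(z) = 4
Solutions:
 v(z) = C1 + sqrt(2)*z^3/2 - 2*sqrt(2)*z


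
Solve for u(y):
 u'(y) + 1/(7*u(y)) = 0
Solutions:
 u(y) = -sqrt(C1 - 14*y)/7
 u(y) = sqrt(C1 - 14*y)/7


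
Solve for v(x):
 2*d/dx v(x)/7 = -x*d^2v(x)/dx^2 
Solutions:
 v(x) = C1 + C2*x^(5/7)


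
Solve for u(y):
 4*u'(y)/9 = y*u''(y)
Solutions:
 u(y) = C1 + C2*y^(13/9)


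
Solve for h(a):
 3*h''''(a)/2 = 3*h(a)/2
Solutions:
 h(a) = C1*exp(-a) + C2*exp(a) + C3*sin(a) + C4*cos(a)


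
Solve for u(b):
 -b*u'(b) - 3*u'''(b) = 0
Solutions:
 u(b) = C1 + Integral(C2*airyai(-3^(2/3)*b/3) + C3*airybi(-3^(2/3)*b/3), b)


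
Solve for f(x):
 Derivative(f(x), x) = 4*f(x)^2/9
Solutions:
 f(x) = -9/(C1 + 4*x)


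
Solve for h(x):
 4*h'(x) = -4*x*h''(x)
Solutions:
 h(x) = C1 + C2*log(x)


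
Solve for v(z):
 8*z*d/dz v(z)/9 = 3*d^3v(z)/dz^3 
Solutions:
 v(z) = C1 + Integral(C2*airyai(2*z/3) + C3*airybi(2*z/3), z)


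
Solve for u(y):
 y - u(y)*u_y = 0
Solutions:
 u(y) = -sqrt(C1 + y^2)
 u(y) = sqrt(C1 + y^2)


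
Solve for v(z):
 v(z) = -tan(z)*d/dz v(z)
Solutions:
 v(z) = C1/sin(z)


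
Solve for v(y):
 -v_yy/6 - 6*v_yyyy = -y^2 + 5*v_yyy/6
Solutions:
 v(y) = C1 + C2*y + y^4/2 - 10*y^3 - 66*y^2 + (C3*sin(sqrt(119)*y/72) + C4*cos(sqrt(119)*y/72))*exp(-5*y/72)


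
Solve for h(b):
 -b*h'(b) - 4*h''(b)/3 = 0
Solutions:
 h(b) = C1 + C2*erf(sqrt(6)*b/4)
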